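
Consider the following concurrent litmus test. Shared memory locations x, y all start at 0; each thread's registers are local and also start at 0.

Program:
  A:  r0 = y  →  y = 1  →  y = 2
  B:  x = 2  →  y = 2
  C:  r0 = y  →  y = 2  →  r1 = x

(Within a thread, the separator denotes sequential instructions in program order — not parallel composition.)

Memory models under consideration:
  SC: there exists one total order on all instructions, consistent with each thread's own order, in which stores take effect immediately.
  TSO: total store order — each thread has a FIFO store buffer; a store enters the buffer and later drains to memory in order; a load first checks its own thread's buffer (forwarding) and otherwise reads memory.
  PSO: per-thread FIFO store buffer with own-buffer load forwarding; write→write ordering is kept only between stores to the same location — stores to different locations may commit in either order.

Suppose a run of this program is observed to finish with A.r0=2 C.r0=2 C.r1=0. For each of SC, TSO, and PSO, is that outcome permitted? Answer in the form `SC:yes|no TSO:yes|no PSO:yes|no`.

outcome vector order: (A.r0,C.r0,C.r1)
[SC] allowed = {000, 002, 010, 012, 020, 022, 200, 202, 212, 222}
[TSO] allowed = {000, 002, 010, 012, 020, 022, 200, 202, 212, 222}
[PSO] allowed = {000, 002, 010, 012, 020, 022, 200, 202, 210, 212, 220, 222}
target 220 ∈ {PSO}

SC:no TSO:no PSO:yes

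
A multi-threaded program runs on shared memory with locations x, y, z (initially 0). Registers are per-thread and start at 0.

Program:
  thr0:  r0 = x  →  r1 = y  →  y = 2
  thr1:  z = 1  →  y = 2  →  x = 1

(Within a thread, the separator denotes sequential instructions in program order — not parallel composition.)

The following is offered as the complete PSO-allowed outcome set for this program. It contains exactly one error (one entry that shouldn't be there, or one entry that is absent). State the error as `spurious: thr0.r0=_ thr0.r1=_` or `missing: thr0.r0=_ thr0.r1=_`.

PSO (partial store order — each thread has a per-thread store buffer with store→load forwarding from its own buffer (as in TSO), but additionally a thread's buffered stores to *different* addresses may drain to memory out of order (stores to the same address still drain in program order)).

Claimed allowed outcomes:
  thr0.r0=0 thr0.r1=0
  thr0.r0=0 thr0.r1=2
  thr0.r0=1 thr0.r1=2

outcome vector order: (thr0.r0,thr0.r1)
PSO: 4 outcomes — {(0,0); (0,2); (1,0); (1,2)}
PSO∖claimed = {(1,0)}

missing: thr0.r0=1 thr0.r1=0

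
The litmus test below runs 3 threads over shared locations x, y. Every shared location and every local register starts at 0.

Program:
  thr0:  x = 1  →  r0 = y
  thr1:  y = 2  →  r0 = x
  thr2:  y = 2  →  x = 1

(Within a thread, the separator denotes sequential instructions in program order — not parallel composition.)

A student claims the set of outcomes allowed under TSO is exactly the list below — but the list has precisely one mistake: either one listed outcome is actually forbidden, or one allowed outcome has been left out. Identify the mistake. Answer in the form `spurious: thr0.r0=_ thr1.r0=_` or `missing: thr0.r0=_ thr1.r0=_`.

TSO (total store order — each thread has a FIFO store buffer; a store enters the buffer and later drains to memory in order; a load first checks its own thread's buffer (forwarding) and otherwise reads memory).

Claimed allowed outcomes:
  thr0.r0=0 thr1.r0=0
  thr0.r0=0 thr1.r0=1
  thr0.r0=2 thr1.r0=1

missing: thr0.r0=2 thr1.r0=0

outcome vector order: (thr0.r0,thr1.r0)
TSO (4): 00; 01; 20; 21
TSO∖claimed = {20}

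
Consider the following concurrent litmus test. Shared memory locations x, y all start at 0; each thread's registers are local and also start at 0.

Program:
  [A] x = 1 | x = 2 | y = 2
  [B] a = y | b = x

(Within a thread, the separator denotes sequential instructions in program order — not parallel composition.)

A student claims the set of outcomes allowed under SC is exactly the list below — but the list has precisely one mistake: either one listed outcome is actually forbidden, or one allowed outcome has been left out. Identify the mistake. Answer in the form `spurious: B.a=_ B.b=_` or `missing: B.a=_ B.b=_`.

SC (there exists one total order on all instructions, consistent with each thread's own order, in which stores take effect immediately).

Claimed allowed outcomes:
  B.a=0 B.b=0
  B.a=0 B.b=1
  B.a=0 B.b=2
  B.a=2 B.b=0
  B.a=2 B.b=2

outcome vector order: (B.a,B.b)
SC: 4 outcomes — {00, 01, 02, 22}
claimed∖SC = {20}

spurious: B.a=2 B.b=0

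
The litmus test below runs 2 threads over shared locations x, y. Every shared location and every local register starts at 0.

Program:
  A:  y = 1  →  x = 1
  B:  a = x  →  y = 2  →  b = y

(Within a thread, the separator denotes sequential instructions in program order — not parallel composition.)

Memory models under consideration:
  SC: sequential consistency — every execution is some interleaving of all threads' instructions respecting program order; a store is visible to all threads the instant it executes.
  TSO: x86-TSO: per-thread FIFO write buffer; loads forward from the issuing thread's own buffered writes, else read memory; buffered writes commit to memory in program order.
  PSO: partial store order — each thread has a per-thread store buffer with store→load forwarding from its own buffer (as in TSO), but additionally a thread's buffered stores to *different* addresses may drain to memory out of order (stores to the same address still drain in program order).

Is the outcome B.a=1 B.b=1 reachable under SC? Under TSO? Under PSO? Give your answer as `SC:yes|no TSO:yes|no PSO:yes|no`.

SC:no TSO:no PSO:yes

outcome vector order: (B.a,B.b)
SC (3): (0,1) (0,2) (1,2)
TSO (3): (0,1) (0,2) (1,2)
PSO (4): (0,1) (0,2) (1,1) (1,2)
target (1,1) ∈ {PSO}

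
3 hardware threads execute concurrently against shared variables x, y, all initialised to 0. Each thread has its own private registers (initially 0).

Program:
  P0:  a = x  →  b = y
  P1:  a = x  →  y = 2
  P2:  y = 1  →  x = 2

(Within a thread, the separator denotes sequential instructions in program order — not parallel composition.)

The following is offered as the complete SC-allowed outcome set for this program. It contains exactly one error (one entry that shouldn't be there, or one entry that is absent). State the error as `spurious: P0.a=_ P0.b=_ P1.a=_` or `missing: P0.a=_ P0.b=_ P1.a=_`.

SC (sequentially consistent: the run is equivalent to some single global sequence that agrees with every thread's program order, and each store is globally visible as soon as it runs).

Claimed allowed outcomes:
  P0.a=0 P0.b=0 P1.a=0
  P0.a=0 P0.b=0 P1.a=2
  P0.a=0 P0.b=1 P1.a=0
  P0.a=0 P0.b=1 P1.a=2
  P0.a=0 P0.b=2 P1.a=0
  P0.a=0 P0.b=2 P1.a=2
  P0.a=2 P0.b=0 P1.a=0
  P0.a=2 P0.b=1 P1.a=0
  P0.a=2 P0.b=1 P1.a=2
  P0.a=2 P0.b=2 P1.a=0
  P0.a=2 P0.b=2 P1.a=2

outcome vector order: (P0.a,P0.b,P1.a)
under SC → 000, 002, 010, 012, 020, 022, 210, 212, 220, 222
claimed∖SC = {200}

spurious: P0.a=2 P0.b=0 P1.a=0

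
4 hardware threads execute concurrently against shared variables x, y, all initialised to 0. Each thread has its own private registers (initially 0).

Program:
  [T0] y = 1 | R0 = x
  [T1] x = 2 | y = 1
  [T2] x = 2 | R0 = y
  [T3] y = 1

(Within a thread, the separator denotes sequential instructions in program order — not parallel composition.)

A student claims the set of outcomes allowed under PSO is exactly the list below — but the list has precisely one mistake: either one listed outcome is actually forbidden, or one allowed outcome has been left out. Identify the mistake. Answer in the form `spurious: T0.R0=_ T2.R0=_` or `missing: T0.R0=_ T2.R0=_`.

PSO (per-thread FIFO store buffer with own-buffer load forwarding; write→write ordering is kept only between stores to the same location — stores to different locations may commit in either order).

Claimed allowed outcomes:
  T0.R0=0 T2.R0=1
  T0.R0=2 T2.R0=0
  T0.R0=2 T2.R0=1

outcome vector order: (T0.R0,T2.R0)
[PSO] allowed = {(0,0), (0,1), (2,0), (2,1)}
PSO∖claimed = {(0,0)}

missing: T0.R0=0 T2.R0=0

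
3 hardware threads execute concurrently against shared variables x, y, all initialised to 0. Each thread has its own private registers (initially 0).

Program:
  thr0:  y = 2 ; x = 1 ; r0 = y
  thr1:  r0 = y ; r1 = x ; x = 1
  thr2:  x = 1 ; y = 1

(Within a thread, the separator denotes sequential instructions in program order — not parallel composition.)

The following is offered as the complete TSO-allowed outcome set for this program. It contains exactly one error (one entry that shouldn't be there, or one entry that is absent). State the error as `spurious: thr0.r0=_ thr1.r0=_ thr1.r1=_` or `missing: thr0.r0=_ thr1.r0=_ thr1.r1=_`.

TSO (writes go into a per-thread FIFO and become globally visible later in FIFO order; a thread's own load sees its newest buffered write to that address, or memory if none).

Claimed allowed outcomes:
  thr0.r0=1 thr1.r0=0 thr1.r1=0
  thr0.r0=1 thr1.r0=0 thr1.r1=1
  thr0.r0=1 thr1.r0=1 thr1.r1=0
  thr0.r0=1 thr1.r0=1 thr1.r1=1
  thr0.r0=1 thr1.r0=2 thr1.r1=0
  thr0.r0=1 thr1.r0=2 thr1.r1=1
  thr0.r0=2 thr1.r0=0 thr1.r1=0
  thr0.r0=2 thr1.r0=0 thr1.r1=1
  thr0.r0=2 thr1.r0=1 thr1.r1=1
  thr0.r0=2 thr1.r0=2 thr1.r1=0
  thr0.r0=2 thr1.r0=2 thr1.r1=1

outcome vector order: (thr0.r0,thr1.r0,thr1.r1)
[TSO] allowed = {(1,0,0), (1,0,1), (1,1,1), (1,2,0), (1,2,1), (2,0,0), (2,0,1), (2,1,1), (2,2,0), (2,2,1)}
claimed∖TSO = {(1,1,0)}

spurious: thr0.r0=1 thr1.r0=1 thr1.r1=0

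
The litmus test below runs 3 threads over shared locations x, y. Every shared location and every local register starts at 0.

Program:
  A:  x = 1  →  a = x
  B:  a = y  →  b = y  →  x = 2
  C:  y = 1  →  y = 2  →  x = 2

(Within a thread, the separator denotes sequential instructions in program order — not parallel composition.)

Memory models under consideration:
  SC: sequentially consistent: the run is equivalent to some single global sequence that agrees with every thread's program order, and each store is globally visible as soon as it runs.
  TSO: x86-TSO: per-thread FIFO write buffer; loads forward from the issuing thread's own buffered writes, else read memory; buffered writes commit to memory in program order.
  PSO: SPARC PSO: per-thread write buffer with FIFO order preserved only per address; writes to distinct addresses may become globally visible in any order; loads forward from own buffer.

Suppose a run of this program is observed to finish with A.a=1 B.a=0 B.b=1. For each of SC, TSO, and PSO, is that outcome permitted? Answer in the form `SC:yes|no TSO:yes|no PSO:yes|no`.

SC:yes TSO:yes PSO:yes

outcome vector order: (A.a,B.a,B.b)
SC: 12 outcomes — {(1,0,0) (1,0,1) (1,0,2) (1,1,1) (1,1,2) (1,2,2) (2,0,0) (2,0,1) (2,0,2) (2,1,1) (2,1,2) (2,2,2)}
TSO: 12 outcomes — {(1,0,0) (1,0,1) (1,0,2) (1,1,1) (1,1,2) (1,2,2) (2,0,0) (2,0,1) (2,0,2) (2,1,1) (2,1,2) (2,2,2)}
PSO: 12 outcomes — {(1,0,0) (1,0,1) (1,0,2) (1,1,1) (1,1,2) (1,2,2) (2,0,0) (2,0,1) (2,0,2) (2,1,1) (2,1,2) (2,2,2)}
target (1,0,1) ∈ {SC,TSO,PSO}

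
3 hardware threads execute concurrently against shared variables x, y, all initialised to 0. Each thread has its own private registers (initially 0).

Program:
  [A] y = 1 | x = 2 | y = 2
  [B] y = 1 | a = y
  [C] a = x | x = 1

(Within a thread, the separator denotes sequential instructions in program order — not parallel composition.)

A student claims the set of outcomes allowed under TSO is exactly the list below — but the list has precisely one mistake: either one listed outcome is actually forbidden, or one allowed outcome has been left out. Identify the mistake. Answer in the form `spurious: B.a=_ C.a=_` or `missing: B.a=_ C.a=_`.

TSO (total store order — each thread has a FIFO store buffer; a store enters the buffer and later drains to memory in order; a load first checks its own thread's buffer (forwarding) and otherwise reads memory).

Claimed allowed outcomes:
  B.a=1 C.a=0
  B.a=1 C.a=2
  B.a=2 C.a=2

missing: B.a=2 C.a=0

outcome vector order: (B.a,C.a)
TSO (4): 1/0, 1/2, 2/0, 2/2
TSO∖claimed = {2/0}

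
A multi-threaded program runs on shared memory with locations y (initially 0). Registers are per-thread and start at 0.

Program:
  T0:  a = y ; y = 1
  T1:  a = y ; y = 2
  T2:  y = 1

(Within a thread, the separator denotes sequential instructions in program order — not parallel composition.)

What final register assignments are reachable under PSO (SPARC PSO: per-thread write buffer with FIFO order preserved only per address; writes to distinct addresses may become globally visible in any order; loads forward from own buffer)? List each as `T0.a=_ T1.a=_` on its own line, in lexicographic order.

T0.a=0 T1.a=0
T0.a=0 T1.a=1
T0.a=1 T1.a=0
T0.a=1 T1.a=1
T0.a=2 T1.a=0
T0.a=2 T1.a=1

outcome vector order: (T0.a,T1.a)
|PSO outcomes| = 6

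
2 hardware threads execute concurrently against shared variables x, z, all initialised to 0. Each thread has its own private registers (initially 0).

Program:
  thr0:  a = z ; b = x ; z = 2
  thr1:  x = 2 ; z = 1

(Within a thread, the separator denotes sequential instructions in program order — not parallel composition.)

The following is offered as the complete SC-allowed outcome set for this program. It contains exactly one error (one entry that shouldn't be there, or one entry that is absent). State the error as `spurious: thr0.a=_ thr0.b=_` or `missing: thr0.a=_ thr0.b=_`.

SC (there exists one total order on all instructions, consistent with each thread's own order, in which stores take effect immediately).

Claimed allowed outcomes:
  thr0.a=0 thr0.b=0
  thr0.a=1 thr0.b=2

outcome vector order: (thr0.a,thr0.b)
[SC] allowed = {00 02 12}
SC∖claimed = {02}

missing: thr0.a=0 thr0.b=2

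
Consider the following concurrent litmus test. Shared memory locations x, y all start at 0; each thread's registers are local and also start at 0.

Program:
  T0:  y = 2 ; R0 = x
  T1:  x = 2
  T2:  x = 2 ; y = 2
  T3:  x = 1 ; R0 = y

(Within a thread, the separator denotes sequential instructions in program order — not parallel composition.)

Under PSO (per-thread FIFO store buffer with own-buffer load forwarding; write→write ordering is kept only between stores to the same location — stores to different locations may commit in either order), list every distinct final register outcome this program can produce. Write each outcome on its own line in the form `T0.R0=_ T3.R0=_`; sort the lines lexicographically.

T0.R0=0 T3.R0=0
T0.R0=0 T3.R0=2
T0.R0=1 T3.R0=0
T0.R0=1 T3.R0=2
T0.R0=2 T3.R0=0
T0.R0=2 T3.R0=2

outcome vector order: (T0.R0,T3.R0)
|PSO outcomes| = 6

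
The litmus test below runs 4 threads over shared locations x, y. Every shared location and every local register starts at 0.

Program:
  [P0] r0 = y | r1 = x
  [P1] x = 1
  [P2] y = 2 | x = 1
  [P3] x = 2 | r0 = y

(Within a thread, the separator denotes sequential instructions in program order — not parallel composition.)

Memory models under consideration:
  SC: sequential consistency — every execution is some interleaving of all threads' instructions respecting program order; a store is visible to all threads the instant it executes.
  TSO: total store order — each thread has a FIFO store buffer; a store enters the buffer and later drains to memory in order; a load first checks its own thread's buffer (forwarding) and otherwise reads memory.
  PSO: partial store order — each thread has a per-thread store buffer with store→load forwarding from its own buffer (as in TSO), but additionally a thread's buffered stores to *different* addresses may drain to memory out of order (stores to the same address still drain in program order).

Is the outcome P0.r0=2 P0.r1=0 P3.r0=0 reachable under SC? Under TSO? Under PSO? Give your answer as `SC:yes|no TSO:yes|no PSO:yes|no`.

SC:no TSO:yes PSO:yes

outcome vector order: (P0.r0,P0.r1,P3.r0)
[SC] allowed = {000 002 010 012 020 022 202 210 212 220 222}
[TSO] allowed = {000 002 010 012 020 022 200 202 210 212 220 222}
[PSO] allowed = {000 002 010 012 020 022 200 202 210 212 220 222}
target 200 ∈ {TSO,PSO}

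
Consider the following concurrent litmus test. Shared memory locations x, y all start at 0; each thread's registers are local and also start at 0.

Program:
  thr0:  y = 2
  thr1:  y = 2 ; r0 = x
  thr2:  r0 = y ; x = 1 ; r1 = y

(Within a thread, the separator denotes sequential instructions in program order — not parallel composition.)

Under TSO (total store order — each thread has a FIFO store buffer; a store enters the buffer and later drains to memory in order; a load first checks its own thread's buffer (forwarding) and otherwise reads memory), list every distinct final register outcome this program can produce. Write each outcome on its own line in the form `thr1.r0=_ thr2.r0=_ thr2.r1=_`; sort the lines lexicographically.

outcome vector order: (thr1.r0,thr2.r0,thr2.r1)
|TSO outcomes| = 6

thr1.r0=0 thr2.r0=0 thr2.r1=0
thr1.r0=0 thr2.r0=0 thr2.r1=2
thr1.r0=0 thr2.r0=2 thr2.r1=2
thr1.r0=1 thr2.r0=0 thr2.r1=0
thr1.r0=1 thr2.r0=0 thr2.r1=2
thr1.r0=1 thr2.r0=2 thr2.r1=2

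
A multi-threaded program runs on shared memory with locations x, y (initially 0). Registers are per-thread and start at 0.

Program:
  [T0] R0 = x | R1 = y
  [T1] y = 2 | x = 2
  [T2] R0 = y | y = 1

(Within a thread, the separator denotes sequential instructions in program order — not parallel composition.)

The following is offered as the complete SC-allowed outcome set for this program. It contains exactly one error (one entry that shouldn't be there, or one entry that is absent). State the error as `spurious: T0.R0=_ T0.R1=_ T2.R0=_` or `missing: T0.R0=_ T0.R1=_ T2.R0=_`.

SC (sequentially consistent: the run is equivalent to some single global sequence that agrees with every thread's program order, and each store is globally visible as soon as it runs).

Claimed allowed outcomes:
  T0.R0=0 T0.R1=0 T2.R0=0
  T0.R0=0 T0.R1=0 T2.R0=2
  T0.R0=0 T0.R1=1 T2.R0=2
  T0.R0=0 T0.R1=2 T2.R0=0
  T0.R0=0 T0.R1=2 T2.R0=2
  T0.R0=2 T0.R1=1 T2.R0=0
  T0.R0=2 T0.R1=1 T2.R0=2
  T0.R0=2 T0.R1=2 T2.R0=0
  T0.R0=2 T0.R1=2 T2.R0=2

outcome vector order: (T0.R0,T0.R1,T2.R0)
SC: 10 outcomes — {<0 0 0> <0 0 2> <0 1 0> <0 1 2> <0 2 0> <0 2 2> <2 1 0> <2 1 2> <2 2 0> <2 2 2>}
SC∖claimed = {<0 1 0>}

missing: T0.R0=0 T0.R1=1 T2.R0=0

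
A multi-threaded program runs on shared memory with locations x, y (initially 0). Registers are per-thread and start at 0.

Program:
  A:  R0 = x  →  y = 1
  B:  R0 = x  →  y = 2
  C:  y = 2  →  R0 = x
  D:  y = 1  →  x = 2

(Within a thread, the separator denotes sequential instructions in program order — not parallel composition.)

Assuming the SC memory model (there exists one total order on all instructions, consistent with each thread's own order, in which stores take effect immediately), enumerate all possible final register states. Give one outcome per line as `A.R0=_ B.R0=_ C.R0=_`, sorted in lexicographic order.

outcome vector order: (A.R0,B.R0,C.R0)
|SC outcomes| = 8

A.R0=0 B.R0=0 C.R0=0
A.R0=0 B.R0=0 C.R0=2
A.R0=0 B.R0=2 C.R0=0
A.R0=0 B.R0=2 C.R0=2
A.R0=2 B.R0=0 C.R0=0
A.R0=2 B.R0=0 C.R0=2
A.R0=2 B.R0=2 C.R0=0
A.R0=2 B.R0=2 C.R0=2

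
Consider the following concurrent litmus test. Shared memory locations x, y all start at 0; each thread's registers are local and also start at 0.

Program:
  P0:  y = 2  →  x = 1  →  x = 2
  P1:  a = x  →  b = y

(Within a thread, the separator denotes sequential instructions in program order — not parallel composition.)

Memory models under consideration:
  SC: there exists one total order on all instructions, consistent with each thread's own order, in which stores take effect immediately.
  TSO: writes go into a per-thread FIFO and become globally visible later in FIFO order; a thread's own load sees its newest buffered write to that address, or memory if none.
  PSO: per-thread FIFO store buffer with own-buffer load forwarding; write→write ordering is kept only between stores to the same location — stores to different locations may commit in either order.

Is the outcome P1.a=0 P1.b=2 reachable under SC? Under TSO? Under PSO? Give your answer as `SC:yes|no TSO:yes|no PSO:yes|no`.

SC:yes TSO:yes PSO:yes

outcome vector order: (P1.a,P1.b)
SC: 4 outcomes — {<0 0>; <0 2>; <1 2>; <2 2>}
TSO: 4 outcomes — {<0 0>; <0 2>; <1 2>; <2 2>}
PSO: 6 outcomes — {<0 0>; <0 2>; <1 0>; <1 2>; <2 0>; <2 2>}
target <0 2> ∈ {SC,TSO,PSO}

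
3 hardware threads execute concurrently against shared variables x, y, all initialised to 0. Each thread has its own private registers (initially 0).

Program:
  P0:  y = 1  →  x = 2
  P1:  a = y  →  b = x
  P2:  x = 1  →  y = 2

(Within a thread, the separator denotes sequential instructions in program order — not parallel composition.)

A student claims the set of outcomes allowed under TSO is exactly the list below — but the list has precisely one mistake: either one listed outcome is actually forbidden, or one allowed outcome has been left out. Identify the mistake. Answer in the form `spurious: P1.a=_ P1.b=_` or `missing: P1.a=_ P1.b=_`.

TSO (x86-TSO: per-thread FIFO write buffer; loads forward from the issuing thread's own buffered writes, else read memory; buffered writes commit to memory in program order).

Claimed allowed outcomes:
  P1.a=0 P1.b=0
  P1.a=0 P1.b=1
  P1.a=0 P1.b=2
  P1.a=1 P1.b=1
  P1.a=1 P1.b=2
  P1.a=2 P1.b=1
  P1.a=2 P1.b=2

missing: P1.a=1 P1.b=0

outcome vector order: (P1.a,P1.b)
under TSO → <0 0> <0 1> <0 2> <1 0> <1 1> <1 2> <2 1> <2 2>
TSO∖claimed = {<1 0>}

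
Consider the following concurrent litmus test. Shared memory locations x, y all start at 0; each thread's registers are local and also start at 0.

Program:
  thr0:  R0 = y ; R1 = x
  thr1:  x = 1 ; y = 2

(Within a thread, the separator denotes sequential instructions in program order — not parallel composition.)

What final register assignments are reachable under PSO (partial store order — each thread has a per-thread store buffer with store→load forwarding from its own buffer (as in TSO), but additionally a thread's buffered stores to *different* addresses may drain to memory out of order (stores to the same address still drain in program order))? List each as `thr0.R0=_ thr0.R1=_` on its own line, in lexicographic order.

outcome vector order: (thr0.R0,thr0.R1)
|PSO outcomes| = 4

thr0.R0=0 thr0.R1=0
thr0.R0=0 thr0.R1=1
thr0.R0=2 thr0.R1=0
thr0.R0=2 thr0.R1=1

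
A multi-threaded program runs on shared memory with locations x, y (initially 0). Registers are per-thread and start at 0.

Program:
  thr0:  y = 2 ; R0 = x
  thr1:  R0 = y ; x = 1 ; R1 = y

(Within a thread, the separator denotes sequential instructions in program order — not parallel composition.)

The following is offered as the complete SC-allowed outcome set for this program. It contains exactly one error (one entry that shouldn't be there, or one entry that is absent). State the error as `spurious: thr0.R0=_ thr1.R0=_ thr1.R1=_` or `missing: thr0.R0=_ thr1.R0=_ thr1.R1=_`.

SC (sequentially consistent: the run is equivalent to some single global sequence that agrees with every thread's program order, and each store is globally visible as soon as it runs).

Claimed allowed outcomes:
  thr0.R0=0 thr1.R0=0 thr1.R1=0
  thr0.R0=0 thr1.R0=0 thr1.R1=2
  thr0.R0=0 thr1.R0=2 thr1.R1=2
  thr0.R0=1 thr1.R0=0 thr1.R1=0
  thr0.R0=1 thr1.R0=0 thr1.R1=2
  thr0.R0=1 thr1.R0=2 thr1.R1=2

outcome vector order: (thr0.R0,thr1.R0,thr1.R1)
SC (5): 002 022 100 102 122
claimed∖SC = {000}

spurious: thr0.R0=0 thr1.R0=0 thr1.R1=0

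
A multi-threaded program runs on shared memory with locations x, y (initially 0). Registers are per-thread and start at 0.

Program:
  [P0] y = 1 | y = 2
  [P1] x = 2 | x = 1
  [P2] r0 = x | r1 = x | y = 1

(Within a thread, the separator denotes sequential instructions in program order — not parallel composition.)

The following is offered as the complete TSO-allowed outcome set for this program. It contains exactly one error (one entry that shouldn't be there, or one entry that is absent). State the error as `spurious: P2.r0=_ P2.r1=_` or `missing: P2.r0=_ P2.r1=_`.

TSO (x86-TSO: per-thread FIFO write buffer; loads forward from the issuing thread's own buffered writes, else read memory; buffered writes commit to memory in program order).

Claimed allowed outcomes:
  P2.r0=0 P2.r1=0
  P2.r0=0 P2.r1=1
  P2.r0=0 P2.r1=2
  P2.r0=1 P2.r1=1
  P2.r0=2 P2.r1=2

outcome vector order: (P2.r0,P2.r1)
under TSO → <0 0>; <0 1>; <0 2>; <1 1>; <2 1>; <2 2>
TSO∖claimed = {<2 1>}

missing: P2.r0=2 P2.r1=1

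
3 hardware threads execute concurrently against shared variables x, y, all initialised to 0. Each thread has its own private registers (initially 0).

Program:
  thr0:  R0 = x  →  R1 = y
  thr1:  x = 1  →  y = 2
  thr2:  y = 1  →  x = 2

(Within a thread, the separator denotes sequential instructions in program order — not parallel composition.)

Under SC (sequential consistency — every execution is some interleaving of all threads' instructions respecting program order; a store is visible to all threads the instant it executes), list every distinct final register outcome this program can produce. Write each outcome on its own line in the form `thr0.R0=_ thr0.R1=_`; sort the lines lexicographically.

thr0.R0=0 thr0.R1=0
thr0.R0=0 thr0.R1=1
thr0.R0=0 thr0.R1=2
thr0.R0=1 thr0.R1=0
thr0.R0=1 thr0.R1=1
thr0.R0=1 thr0.R1=2
thr0.R0=2 thr0.R1=1
thr0.R0=2 thr0.R1=2

outcome vector order: (thr0.R0,thr0.R1)
|SC outcomes| = 8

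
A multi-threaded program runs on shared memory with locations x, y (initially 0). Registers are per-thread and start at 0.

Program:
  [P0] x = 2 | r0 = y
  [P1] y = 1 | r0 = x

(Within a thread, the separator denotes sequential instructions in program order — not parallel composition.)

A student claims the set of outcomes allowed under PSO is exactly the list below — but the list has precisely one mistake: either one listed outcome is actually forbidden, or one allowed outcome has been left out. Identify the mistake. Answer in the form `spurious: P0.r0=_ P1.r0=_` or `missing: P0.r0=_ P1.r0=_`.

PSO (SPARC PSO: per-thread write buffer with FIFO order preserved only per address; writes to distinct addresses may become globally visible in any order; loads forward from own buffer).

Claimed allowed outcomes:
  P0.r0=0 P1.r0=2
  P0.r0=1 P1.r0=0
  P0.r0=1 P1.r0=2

outcome vector order: (P0.r0,P1.r0)
PSO: 4 outcomes — {00; 02; 10; 12}
PSO∖claimed = {00}

missing: P0.r0=0 P1.r0=0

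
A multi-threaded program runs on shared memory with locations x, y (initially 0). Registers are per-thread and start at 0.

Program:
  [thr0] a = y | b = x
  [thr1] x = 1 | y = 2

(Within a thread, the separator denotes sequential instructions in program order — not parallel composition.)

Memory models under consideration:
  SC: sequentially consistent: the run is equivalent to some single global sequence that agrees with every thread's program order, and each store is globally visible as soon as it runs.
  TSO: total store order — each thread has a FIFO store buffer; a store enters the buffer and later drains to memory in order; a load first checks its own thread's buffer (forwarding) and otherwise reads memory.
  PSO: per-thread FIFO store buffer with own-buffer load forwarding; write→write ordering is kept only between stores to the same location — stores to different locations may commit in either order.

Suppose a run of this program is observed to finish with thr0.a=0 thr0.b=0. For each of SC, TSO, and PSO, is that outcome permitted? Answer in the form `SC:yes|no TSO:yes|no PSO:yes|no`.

outcome vector order: (thr0.a,thr0.b)
[SC] allowed = {0/0, 0/1, 2/1}
[TSO] allowed = {0/0, 0/1, 2/1}
[PSO] allowed = {0/0, 0/1, 2/0, 2/1}
target 0/0 ∈ {SC,TSO,PSO}

SC:yes TSO:yes PSO:yes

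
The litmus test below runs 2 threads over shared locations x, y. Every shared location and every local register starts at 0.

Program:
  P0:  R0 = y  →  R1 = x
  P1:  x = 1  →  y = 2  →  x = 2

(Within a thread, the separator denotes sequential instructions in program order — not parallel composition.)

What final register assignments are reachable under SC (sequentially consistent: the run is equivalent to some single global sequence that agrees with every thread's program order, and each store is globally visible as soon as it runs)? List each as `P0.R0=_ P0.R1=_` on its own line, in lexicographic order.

outcome vector order: (P0.R0,P0.R1)
|SC outcomes| = 5

P0.R0=0 P0.R1=0
P0.R0=0 P0.R1=1
P0.R0=0 P0.R1=2
P0.R0=2 P0.R1=1
P0.R0=2 P0.R1=2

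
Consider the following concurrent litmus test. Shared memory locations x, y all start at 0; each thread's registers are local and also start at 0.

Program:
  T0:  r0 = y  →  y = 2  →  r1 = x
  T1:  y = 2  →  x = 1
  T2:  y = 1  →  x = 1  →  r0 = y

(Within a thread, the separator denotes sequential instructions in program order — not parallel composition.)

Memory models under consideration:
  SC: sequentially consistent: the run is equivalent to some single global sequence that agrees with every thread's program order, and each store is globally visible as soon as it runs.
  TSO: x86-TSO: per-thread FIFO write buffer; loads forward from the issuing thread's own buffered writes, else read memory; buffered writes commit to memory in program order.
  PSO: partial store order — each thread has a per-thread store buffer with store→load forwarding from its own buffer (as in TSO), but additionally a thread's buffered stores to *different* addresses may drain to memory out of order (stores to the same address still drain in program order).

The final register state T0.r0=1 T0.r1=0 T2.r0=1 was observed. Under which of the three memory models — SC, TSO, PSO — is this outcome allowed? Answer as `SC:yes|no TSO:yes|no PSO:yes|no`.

outcome vector order: (T0.r0,T0.r1,T2.r0)
under SC → (0,0,1); (0,0,2); (0,1,1); (0,1,2); (1,0,2); (1,1,1); (1,1,2); (2,0,1); (2,0,2); (2,1,1); (2,1,2)
under TSO → (0,0,1); (0,0,2); (0,1,1); (0,1,2); (1,0,1); (1,0,2); (1,1,1); (1,1,2); (2,0,1); (2,0,2); (2,1,1); (2,1,2)
under PSO → (0,0,1); (0,0,2); (0,1,1); (0,1,2); (1,0,1); (1,0,2); (1,1,1); (1,1,2); (2,0,1); (2,0,2); (2,1,1); (2,1,2)
target (1,0,1) ∈ {TSO,PSO}

SC:no TSO:yes PSO:yes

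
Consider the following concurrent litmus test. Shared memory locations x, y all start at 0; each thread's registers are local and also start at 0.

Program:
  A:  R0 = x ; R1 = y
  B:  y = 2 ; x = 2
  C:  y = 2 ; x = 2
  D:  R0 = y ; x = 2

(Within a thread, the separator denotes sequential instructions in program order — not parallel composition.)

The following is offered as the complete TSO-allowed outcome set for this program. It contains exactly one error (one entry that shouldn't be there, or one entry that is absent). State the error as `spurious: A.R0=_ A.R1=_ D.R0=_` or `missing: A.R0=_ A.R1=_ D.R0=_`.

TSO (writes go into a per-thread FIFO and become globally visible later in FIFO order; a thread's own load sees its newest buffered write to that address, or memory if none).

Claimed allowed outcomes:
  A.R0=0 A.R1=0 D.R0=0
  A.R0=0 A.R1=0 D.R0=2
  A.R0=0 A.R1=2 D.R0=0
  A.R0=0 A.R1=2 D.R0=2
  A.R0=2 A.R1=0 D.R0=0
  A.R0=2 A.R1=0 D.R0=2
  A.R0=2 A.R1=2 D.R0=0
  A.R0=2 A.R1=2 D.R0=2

spurious: A.R0=2 A.R1=0 D.R0=2

outcome vector order: (A.R0,A.R1,D.R0)
TSO (7): (0,0,0) (0,0,2) (0,2,0) (0,2,2) (2,0,0) (2,2,0) (2,2,2)
claimed∖TSO = {(2,0,2)}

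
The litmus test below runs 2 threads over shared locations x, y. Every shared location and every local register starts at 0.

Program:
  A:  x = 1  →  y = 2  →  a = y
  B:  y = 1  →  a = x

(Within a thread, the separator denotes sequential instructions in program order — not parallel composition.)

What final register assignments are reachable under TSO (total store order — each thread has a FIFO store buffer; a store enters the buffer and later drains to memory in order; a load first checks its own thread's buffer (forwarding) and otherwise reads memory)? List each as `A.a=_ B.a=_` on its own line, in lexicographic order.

outcome vector order: (A.a,B.a)
|TSO outcomes| = 4

A.a=1 B.a=0
A.a=1 B.a=1
A.a=2 B.a=0
A.a=2 B.a=1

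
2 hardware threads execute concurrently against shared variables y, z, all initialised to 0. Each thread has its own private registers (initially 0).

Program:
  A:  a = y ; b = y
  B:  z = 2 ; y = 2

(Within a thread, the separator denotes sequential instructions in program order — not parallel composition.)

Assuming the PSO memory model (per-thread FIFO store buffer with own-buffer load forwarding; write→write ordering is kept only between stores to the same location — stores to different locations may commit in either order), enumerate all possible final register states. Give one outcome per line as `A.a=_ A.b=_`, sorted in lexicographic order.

outcome vector order: (A.a,A.b)
|PSO outcomes| = 3

A.a=0 A.b=0
A.a=0 A.b=2
A.a=2 A.b=2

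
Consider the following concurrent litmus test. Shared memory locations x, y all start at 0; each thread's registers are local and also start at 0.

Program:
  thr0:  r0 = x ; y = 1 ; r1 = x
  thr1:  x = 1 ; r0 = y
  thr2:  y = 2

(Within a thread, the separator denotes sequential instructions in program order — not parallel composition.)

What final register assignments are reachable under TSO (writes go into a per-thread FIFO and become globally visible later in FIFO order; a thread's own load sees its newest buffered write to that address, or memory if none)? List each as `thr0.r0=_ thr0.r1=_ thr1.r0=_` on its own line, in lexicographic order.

thr0.r0=0 thr0.r1=0 thr1.r0=0
thr0.r0=0 thr0.r1=0 thr1.r0=1
thr0.r0=0 thr0.r1=0 thr1.r0=2
thr0.r0=0 thr0.r1=1 thr1.r0=0
thr0.r0=0 thr0.r1=1 thr1.r0=1
thr0.r0=0 thr0.r1=1 thr1.r0=2
thr0.r0=1 thr0.r1=1 thr1.r0=0
thr0.r0=1 thr0.r1=1 thr1.r0=1
thr0.r0=1 thr0.r1=1 thr1.r0=2

outcome vector order: (thr0.r0,thr0.r1,thr1.r0)
|TSO outcomes| = 9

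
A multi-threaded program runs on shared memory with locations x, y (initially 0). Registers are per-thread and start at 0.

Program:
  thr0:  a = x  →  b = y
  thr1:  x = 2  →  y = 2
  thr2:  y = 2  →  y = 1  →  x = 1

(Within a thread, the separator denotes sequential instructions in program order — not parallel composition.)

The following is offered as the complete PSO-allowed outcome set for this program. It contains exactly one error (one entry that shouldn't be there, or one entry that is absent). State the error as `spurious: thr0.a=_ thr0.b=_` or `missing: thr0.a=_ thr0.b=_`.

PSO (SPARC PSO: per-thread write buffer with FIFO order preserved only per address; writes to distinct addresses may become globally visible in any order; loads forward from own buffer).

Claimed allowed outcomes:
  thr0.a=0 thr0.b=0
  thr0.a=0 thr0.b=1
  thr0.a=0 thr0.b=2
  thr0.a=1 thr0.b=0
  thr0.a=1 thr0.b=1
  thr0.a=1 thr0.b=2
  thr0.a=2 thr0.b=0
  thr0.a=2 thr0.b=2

outcome vector order: (thr0.a,thr0.b)
[PSO] allowed = {0/0; 0/1; 0/2; 1/0; 1/1; 1/2; 2/0; 2/1; 2/2}
PSO∖claimed = {2/1}

missing: thr0.a=2 thr0.b=1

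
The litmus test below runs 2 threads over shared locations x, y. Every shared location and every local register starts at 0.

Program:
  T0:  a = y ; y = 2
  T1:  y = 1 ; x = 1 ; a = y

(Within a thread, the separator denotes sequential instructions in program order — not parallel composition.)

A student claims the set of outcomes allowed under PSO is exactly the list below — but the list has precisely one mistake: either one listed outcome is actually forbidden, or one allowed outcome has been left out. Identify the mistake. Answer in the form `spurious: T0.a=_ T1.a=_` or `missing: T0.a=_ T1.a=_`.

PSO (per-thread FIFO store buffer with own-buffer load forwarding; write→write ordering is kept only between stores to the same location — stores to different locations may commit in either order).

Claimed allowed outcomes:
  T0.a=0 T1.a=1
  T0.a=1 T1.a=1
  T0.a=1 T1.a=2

missing: T0.a=0 T1.a=2

outcome vector order: (T0.a,T1.a)
[PSO] allowed = {(0,1), (0,2), (1,1), (1,2)}
PSO∖claimed = {(0,2)}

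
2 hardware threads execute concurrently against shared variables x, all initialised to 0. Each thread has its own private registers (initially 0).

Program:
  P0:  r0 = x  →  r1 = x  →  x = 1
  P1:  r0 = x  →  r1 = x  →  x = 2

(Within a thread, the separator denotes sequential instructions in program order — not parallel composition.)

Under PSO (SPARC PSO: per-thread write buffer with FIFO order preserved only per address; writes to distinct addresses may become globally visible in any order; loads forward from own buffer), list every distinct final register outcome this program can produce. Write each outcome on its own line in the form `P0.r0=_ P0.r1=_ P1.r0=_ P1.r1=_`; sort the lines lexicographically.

P0.r0=0 P0.r1=0 P1.r0=0 P1.r1=0
P0.r0=0 P0.r1=0 P1.r0=0 P1.r1=1
P0.r0=0 P0.r1=0 P1.r0=1 P1.r1=1
P0.r0=0 P0.r1=2 P1.r0=0 P1.r1=0
P0.r0=2 P0.r1=2 P1.r0=0 P1.r1=0

outcome vector order: (P0.r0,P0.r1,P1.r0,P1.r1)
|PSO outcomes| = 5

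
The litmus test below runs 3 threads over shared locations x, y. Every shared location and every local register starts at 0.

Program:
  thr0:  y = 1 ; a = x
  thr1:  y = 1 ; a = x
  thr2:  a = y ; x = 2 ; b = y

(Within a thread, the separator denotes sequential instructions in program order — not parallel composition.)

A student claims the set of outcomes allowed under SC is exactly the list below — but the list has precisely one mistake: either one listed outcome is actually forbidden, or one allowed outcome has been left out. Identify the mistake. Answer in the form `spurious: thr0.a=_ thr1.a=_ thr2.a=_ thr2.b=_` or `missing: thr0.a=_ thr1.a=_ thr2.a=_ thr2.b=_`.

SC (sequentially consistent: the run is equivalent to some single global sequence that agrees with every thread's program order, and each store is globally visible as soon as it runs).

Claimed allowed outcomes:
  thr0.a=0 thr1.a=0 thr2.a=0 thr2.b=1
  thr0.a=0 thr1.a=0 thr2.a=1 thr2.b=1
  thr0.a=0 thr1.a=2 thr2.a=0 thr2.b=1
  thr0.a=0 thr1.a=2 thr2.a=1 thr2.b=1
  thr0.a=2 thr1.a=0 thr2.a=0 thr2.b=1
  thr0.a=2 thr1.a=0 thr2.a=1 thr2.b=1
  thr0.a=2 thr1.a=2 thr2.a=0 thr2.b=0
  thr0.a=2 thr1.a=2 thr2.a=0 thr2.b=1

outcome vector order: (thr0.a,thr1.a,thr2.a,thr2.b)
[SC] allowed = {0/0/0/1, 0/0/1/1, 0/2/0/1, 0/2/1/1, 2/0/0/1, 2/0/1/1, 2/2/0/0, 2/2/0/1, 2/2/1/1}
SC∖claimed = {2/2/1/1}

missing: thr0.a=2 thr1.a=2 thr2.a=1 thr2.b=1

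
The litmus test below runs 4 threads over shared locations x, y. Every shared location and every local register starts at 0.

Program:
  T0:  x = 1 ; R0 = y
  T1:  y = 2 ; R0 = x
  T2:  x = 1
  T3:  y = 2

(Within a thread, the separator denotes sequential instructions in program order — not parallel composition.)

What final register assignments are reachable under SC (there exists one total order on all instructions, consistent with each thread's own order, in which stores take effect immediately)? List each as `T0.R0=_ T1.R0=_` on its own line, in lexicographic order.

T0.R0=0 T1.R0=1
T0.R0=2 T1.R0=0
T0.R0=2 T1.R0=1

outcome vector order: (T0.R0,T1.R0)
|SC outcomes| = 3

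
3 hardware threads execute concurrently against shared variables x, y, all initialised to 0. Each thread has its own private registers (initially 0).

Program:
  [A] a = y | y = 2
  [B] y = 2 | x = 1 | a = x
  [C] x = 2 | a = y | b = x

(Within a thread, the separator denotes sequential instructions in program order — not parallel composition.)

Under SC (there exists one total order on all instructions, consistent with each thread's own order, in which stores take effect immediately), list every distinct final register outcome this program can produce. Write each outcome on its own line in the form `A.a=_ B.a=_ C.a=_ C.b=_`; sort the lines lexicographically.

A.a=0 B.a=1 C.a=0 C.b=1
A.a=0 B.a=1 C.a=0 C.b=2
A.a=0 B.a=1 C.a=2 C.b=1
A.a=0 B.a=1 C.a=2 C.b=2
A.a=0 B.a=2 C.a=2 C.b=2
A.a=2 B.a=1 C.a=0 C.b=1
A.a=2 B.a=1 C.a=0 C.b=2
A.a=2 B.a=1 C.a=2 C.b=1
A.a=2 B.a=1 C.a=2 C.b=2
A.a=2 B.a=2 C.a=2 C.b=2

outcome vector order: (A.a,B.a,C.a,C.b)
|SC outcomes| = 10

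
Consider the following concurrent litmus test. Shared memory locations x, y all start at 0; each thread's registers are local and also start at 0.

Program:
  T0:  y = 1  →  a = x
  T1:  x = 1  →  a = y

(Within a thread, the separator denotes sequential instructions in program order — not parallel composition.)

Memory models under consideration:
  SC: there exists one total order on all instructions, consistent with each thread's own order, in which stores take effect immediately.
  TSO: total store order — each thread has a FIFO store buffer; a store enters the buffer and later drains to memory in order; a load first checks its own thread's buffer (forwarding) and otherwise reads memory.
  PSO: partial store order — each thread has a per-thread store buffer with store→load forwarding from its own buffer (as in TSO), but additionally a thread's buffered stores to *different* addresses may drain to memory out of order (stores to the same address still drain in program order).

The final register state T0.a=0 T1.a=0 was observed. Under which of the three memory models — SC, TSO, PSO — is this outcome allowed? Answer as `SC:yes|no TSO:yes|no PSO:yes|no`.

outcome vector order: (T0.a,T1.a)
SC (3): (0,1), (1,0), (1,1)
TSO (4): (0,0), (0,1), (1,0), (1,1)
PSO (4): (0,0), (0,1), (1,0), (1,1)
target (0,0) ∈ {TSO,PSO}

SC:no TSO:yes PSO:yes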